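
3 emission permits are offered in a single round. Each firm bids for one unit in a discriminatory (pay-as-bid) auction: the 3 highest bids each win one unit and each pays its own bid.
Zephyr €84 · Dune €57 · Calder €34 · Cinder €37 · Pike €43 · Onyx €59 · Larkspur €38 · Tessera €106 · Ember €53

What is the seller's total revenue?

Sorting: 106 (Tessera), 84 (Zephyr), 59 (Onyx), 57 (Dune), 53 (Ember), …
Top 3: Tessera, Zephyr, Onyx.
Total revenue = 106 + 84 + 59 = €249.

Total revenue: €249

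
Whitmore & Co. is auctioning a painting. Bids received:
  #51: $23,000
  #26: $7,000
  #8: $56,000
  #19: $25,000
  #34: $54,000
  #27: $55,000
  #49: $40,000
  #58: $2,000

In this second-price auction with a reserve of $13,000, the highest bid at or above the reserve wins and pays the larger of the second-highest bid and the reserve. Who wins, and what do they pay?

#8 pays $55,000

Bids in order: 56,000 (#8) > 55,000 (#27) > 54,000 (#34) > 40,000 (#49) > 25,000 (#19) > 23,000 (#51) > …
Highest eligible bid: #8 at $56,000.
max(second-highest $55,000, reserve $13,000) = $55,000; the reserve does not bind.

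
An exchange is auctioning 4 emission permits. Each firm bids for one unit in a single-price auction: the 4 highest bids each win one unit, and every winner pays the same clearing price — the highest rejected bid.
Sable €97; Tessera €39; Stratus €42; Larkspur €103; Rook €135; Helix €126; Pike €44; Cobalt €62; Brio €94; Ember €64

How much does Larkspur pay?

Larkspur pays €94

Sorting: 135 (Rook), 126 (Helix), 103 (Larkspur), 97 (Sable), 94 (Brio), 64 (Ember), …
The 4 highest are Rook, Helix, Larkspur, Sable.
Highest unsuccessful bid: €94 → clearing price.
Larkspur wins → pays €94.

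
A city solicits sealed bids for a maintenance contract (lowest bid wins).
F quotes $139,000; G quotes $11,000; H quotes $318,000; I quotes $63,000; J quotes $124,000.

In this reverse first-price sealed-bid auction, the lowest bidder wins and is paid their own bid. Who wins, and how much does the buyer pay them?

G is paid $11,000

Rule: the lowest bidder wins and is paid their own bid.
Sorting bids: 11,000 (G) < 63,000 (I) < 124,000 (J) < 139,000 (F) < 318,000 (H)
First-price: G is paid what they bid, $11,000.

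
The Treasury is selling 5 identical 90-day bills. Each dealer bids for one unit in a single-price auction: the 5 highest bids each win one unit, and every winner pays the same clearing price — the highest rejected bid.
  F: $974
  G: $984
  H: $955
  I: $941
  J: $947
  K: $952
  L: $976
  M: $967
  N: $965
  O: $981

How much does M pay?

Bids ranked high→low: 984 (G), 981 (O), 976 (L), 974 (F), 967 (M), 965 (N), 955 (H), …
The 5 highest are G, O, L, F, M.
Highest unsuccessful bid: $965 → clearing price.
M wins → pays $965.

M pays $965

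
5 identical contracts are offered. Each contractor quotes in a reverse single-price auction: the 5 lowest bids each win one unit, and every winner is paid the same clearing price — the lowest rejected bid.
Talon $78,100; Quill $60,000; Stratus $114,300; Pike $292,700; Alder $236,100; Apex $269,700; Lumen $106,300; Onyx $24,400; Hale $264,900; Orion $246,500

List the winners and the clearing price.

Onyx, Quill, Talon, Lumen, Stratus; each is paid $236,100

Ordering the bids: 24,400 (Onyx), 60,000 (Quill), 78,100 (Talon), 106,300 (Lumen), 114,300 (Stratus), 236,100 (Alder), 246,500 (Orion), …
Winners (5 units): Onyx, Quill, Talon, Lumen, Stratus.
Clearing price = lowest rejected bid = $236,100.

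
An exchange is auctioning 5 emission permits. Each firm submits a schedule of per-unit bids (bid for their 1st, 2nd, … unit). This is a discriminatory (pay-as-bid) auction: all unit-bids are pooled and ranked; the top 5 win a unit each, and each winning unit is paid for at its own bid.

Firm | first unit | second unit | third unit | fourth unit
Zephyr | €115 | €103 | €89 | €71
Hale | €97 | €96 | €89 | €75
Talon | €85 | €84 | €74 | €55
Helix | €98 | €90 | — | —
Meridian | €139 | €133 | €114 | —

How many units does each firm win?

Meridian 3, Zephyr 2

Merging the schedules and taking the best 5: 139 (Meridian-1), 133 (Meridian-2), 115 (Zephyr-1), 114 (Meridian-3), 103 (Zephyr-2)
Next rejected bid: €98 (not a price — pay-as-bid).
Allocation: Meridian 3, Zephyr 2.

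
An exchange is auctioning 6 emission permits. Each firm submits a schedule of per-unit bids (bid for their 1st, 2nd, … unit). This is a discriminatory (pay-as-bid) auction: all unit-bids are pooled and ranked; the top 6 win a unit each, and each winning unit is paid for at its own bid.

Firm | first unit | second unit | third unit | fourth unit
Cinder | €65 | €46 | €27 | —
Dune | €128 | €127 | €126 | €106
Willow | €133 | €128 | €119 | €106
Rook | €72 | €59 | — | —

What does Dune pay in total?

Dune pays €381

All unit-bids, highest first — top 6: 133 (Willow-1), 128 (Dune-1), 128 (Willow-2), 127 (Dune-2), 126 (Dune-3), 119 (Willow-3)
Next rejected bid: €106 (not a price — pay-as-bid).
Dune's winning unit-bids: 128 + 127 + 126 = €381.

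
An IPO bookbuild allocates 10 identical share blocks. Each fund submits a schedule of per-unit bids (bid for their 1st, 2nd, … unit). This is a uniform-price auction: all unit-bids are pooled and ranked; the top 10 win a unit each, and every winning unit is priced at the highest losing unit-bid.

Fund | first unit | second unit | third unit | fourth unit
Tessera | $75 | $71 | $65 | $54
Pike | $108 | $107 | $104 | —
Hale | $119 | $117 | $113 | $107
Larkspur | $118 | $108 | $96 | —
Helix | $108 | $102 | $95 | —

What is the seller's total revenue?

Total revenue: $1,020

All unit-bids, highest first — top 10: 119 (Hale-1), 118 (Larkspur-1), 117 (Hale-2), 113 (Hale-3), 108 (Pike-1), 108 (Larkspur-2), 108 (Helix-1), 107 (Pike-2), 107 (Hale-4), 104 (Pike-3)
The (k+1)-th unit-bid is $102.
Allocation: Hale 4, Helix 1, Larkspur 2, Pike 3. Every unit priced at $102.
Revenue = 10 × 102 = $1,020.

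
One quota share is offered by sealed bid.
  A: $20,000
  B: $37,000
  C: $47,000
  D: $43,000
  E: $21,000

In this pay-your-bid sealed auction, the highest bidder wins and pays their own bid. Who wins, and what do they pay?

Bids ranked: 47,000 (C) > 43,000 (D) > 37,000 (B) > 21,000 (E) > 20,000 (A)
C has the highest bid and pays exactly that: $47,000.

C pays $47,000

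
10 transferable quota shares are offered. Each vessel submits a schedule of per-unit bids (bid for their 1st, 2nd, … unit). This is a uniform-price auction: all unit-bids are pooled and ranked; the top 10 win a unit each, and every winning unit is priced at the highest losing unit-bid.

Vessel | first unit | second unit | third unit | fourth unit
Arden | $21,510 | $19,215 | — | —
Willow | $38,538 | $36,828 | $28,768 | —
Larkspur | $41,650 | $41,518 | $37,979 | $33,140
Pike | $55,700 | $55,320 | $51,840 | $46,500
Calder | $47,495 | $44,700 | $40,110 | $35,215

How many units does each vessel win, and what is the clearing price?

Calder 3, Larkspur 2, Pike 4, Willow 1; clearing price $37,979

Merging the schedules and taking the best 10: 55,700 (Pike-1), 55,320 (Pike-2), 51,840 (Pike-3), 47,495 (Calder-1), 46,500 (Pike-4), 44,700 (Calder-2), 41,650 (Larkspur-1), 41,518 (Larkspur-2), 40,110 (Calder-3), 38,538 (Willow-1)
The (k+1)-th unit-bid is $37,979.
Allocation: Calder 3, Larkspur 2, Pike 4, Willow 1.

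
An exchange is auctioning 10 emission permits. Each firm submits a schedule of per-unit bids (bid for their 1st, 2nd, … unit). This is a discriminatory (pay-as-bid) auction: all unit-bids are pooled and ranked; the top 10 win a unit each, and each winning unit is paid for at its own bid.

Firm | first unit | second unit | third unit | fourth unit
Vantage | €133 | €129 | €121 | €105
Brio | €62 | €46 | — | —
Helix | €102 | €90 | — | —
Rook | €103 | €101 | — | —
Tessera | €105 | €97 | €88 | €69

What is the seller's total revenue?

All unit-bids, highest first — top 10: 133 (Vantage-1), 129 (Vantage-2), 121 (Vantage-3), 105 (Vantage-4), 105 (Tessera-1), 103 (Rook-1), 102 (Helix-1), 101 (Rook-2), 97 (Tessera-2), 90 (Helix-2)
Next rejected bid: €88 (not a price — pay-as-bid).
Each winning unit pays its own bid.
Revenue = 133 + 129 + 121 + 105 + 105 + 103 + 102 + 101 + 97 + 90 = €1,086.

Total revenue: €1,086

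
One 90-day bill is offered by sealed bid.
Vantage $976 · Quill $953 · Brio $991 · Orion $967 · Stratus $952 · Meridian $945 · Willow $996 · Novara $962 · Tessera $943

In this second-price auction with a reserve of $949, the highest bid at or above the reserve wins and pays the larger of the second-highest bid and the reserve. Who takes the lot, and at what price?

Willow pays $991

Second-price auction with a reserve of $949: the highest bid at or above the reserve wins and pays the larger of the second-highest bid and the reserve.
Sorting bids: 996 (Willow) > 991 (Brio) > 976 (Vantage) > 967 (Orion) > 962 (Novara) > 953 (Quill) > …
Highest eligible bid: Willow at $996.
max(second-highest $991, reserve $949) = $991; the reserve does not bind.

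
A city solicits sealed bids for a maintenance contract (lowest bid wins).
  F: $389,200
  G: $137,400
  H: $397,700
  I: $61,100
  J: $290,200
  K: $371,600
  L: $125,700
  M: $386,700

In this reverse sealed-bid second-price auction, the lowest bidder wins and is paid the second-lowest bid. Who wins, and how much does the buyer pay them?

I is paid $125,700

Sorting bids: 61,100 (I) < 125,700 (L) < 137,400 (G) < 290,200 (J) < 371,600 (K) < 386,700 (M) < …
I wins with the lowest bid; price is set by the runner-up at $125,700.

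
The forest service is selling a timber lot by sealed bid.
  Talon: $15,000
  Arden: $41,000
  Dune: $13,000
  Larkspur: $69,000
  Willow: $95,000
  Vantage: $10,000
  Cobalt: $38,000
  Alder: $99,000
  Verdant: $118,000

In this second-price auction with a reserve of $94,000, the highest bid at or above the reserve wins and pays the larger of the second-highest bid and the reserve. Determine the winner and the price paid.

Verdant pays $99,000

Bids in order: 118,000 (Verdant) > 99,000 (Alder) > 95,000 (Willow) > 69,000 (Larkspur) > 41,000 (Arden) > 38,000 (Cobalt) > …
Highest eligible bid: Verdant at $118,000.
Second-highest bid $99,000 exceeds the reserve $94,000 → payment $99,000.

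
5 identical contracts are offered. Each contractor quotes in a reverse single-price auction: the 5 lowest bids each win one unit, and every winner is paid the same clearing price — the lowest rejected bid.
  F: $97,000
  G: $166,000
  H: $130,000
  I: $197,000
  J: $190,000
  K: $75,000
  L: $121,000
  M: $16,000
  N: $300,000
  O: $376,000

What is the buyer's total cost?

Total cost: $830,000

Bids ranked low→high: 16,000 (M), 75,000 (K), 97,000 (F), 121,000 (L), 130,000 (H), 166,000 (G), 190,000 (J), …
Winners (5 units): M, K, F, L, H.
Lowest unsuccessful bid: $166,000 → clearing price.
Total cost = 5 × $166,000 = $830,000.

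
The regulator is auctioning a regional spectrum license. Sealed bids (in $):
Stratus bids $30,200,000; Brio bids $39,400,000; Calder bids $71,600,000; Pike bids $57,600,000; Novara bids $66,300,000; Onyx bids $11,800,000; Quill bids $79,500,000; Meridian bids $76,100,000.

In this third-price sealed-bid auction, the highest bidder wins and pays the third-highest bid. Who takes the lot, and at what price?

Third-price sealed-bid auction: the highest bidder wins and pays the third-highest bid.
Bids ranked: 79,500,000 (Quill) > 76,100,000 (Meridian) > 71,600,000 (Calder) > 66,300,000 (Novara) > 57,600,000 (Pike) > 39,400,000 (Brio) > …
Quill is highest; pays the third-highest bid, $71,600,000.

Quill pays $71,600,000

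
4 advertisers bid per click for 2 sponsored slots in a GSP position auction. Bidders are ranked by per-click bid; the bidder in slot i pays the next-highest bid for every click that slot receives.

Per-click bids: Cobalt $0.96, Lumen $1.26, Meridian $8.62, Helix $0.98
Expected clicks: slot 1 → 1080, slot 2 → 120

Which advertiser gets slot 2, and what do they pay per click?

Lumen; $0.98 per click

Per-click bids in order: $8.62 (Meridian) > $1.26 (Lumen) > $0.98 (Helix) > …
Slot 2 goes to the second-ranked bidder, Lumen, who pays the next bid down: $0.98/click.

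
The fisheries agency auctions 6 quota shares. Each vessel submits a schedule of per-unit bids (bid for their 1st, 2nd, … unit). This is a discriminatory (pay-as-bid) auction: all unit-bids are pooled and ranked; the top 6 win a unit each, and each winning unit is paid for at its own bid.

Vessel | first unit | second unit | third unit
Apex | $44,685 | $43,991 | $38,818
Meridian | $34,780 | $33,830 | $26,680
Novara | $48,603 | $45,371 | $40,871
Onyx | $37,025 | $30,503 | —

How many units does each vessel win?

Merging the schedules and taking the best 6: 48,603 (Novara-1), 45,371 (Novara-2), 44,685 (Apex-1), 43,991 (Apex-2), 40,871 (Novara-3), 38,818 (Apex-3)
Next rejected bid: $37,025 (not a price — pay-as-bid).
Allocation: Apex 3, Novara 3.

Apex 3, Novara 3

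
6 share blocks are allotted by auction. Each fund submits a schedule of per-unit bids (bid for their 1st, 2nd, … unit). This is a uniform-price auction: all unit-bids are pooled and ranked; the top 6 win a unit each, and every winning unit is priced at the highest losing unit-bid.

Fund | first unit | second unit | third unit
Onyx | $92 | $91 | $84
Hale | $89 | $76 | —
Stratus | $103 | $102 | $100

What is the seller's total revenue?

Total revenue: $504

Merging the schedules and taking the best 6: 103 (Stratus-1), 102 (Stratus-2), 100 (Stratus-3), 92 (Onyx-1), 91 (Onyx-2), 89 (Hale-1)
Highest rejected unit-bid = $84.
Allocation: Hale 1, Onyx 2, Stratus 3. Every unit priced at $84.
Revenue = 6 × 84 = $504.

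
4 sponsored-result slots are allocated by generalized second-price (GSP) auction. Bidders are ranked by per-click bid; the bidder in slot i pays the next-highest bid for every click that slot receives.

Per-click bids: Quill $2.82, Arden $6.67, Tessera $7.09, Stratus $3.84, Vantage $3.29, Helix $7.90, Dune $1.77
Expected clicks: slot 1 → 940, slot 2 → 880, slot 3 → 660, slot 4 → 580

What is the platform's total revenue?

Total revenue: $16976.80

Sorting advertisers: $7.90 (Helix) > $7.09 (Tessera) > $6.67 (Arden) > $3.84 (Stratus) > $3.29 (Vantage) > …
Slot 1: Helix pays $7.09 × 940 = $6664.60
Slot 2: Tessera pays $6.67 × 880 = $5869.60
Slot 3: Arden pays $3.84 × 660 = $2534.40
Slot 4: Stratus pays $3.29 × 580 = $1908.20
Total = $16976.80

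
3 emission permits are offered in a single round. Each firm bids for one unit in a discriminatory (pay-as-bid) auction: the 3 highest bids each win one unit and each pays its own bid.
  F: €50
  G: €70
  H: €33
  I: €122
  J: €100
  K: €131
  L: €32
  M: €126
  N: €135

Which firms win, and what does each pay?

N €135, K €131, M €126

Ordering the bids: 135 (N), 131 (K), 126 (M), 122 (I), 100 (J), …
Top 3: N, K, M.
Each winner pays its own bid: N €135, K €131, M €126.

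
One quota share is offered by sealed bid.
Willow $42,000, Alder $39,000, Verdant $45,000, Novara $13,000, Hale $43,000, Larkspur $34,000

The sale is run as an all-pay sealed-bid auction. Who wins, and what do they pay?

Verdant pays $45,000

Bids in order: 45,000 (Verdant) > 43,000 (Hale) > 42,000 (Willow) > 39,000 (Alder) > 34,000 (Larkspur) > 13,000 (Novara)
Verdant wins with the top bid; all bids are sunk regardless.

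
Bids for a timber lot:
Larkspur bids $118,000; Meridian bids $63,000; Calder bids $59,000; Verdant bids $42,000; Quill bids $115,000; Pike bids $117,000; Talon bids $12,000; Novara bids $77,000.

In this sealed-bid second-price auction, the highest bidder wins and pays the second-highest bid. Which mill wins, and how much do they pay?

Sealed-bid second-price auction: the highest bidder wins and pays the second-highest bid.
Bids in order: 118,000 (Larkspur) > 117,000 (Pike) > 115,000 (Quill) > 77,000 (Novara) > 63,000 (Meridian) > 59,000 (Calder) > …
Larkspur is highest; pays the second-highest bid, $117,000.

Larkspur pays $117,000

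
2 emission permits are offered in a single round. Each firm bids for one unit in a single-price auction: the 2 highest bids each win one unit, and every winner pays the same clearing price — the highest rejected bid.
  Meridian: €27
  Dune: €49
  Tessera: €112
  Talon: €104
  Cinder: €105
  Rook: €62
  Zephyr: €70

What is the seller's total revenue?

Total revenue: €208

Bids ranked high→low: 112 (Tessera), 105 (Cinder), 104 (Talon), 70 (Zephyr), …
The 2 highest are Tessera, Cinder.
First losing bid is Talon's €104, which sets the uniform price.
Total revenue = 2 × €104 = €208.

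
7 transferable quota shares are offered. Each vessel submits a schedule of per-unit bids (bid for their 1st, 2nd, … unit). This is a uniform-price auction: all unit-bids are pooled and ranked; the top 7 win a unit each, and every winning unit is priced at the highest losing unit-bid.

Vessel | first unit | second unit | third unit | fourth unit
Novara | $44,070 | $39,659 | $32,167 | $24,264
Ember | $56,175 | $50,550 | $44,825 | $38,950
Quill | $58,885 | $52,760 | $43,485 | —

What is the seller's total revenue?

All unit-bids, highest first — top 7: 58,885 (Quill-1), 56,175 (Ember-1), 52,760 (Quill-2), 50,550 (Ember-2), 44,825 (Ember-3), 44,070 (Novara-1), 43,485 (Quill-3)
The (k+1)-th unit-bid is $39,659.
Allocation: Ember 3, Novara 1, Quill 3. Every unit priced at $39,659.
Revenue = 7 × 39,659 = $277,613.

Total revenue: $277,613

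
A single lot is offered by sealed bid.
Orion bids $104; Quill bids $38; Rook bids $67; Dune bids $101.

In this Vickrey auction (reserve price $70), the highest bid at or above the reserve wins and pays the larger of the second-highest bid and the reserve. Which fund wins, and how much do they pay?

Orion pays $101

Bids ranked: 104 (Orion) > 101 (Dune) > 67 (Rook) > 38 (Quill)
Highest eligible bid: Orion at $104.
Second-highest bid $101 exceeds the reserve $70 → payment $101.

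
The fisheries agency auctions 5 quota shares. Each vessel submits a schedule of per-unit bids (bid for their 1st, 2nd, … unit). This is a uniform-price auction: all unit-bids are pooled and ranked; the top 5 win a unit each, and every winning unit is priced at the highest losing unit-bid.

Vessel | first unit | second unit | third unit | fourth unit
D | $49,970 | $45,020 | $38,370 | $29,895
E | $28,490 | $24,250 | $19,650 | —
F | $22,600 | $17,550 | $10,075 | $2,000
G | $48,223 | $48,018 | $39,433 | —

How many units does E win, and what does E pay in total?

All unit-bids, highest first — top 5: 49,970 (D-1), 48,223 (G-1), 48,018 (G-2), 45,020 (D-2), 39,433 (G-3)
Highest rejected unit-bid = $38,370.
E wins 0 unit(s) at $38,370 each.

E: 0 units, pays $0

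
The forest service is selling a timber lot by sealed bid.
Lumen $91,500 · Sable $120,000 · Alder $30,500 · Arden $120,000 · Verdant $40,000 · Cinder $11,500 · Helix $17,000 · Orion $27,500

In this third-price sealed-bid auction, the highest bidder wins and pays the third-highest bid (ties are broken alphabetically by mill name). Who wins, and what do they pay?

Sorting bids: 120,000 (Arden) > 120,000 (Sable) > 91,500 (Lumen) > 40,000 (Verdant) > 30,500 (Alder) > 27,500 (Orion) > …
Tie at $120,000 → Arden wins by tie-break.
Arden wins; payment is bid #3 in the ranking = $91,500.

Arden pays $91,500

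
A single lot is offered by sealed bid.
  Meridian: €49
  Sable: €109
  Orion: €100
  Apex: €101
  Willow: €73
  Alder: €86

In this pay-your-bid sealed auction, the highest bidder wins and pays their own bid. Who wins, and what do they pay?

Bids ranked: 109 (Sable) > 101 (Apex) > 100 (Orion) > 86 (Alder) > 73 (Willow) > 49 (Meridian)
Sable has the highest bid and pays exactly that: €109.

Sable pays €109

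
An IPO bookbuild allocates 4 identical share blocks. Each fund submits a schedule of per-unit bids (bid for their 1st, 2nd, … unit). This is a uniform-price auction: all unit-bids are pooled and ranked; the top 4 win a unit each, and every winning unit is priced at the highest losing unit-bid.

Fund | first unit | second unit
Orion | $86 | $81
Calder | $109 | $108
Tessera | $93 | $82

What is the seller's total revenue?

Merging the schedules and taking the best 4: 109 (Calder-1), 108 (Calder-2), 93 (Tessera-1), 86 (Orion-1)
The (k+1)-th unit-bid is $82.
Allocation: Calder 2, Orion 1, Tessera 1. Every unit priced at $82.
Revenue = 4 × 82 = $328.

Total revenue: $328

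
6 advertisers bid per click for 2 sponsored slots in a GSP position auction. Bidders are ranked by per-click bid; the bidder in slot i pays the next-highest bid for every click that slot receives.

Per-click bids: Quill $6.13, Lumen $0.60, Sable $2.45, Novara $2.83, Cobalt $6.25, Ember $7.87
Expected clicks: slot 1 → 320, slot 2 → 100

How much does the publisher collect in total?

Total revenue: $2613.00

Ranked by bid: $7.87 (Ember) > $6.25 (Cobalt) > $6.13 (Quill) > …
Slot 1: Ember pays $6.25 × 320 = $2000.00
Slot 2: Cobalt pays $6.13 × 100 = $613.00
Total = $2613.00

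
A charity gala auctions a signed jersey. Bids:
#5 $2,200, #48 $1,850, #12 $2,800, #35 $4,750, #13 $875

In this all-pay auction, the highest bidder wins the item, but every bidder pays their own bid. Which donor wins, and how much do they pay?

#35 pays $4,750

Bids in order: 4,750 (#35) > 2,800 (#12) > 2,200 (#5) > 1,850 (#48) > 875 (#13)
#35 is highest and takes the item; every bidder forfeits their bid.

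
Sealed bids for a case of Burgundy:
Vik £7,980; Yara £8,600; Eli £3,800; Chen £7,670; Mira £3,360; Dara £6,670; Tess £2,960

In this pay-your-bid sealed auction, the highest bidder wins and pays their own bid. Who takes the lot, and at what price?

Yara pays £8,600

Sorting bids: 8,600 (Yara) > 7,980 (Vik) > 7,670 (Chen) > 6,670 (Dara) > 3,800 (Eli) > 3,360 (Mira) > …
Yara is highest → pays own bid, £8,600.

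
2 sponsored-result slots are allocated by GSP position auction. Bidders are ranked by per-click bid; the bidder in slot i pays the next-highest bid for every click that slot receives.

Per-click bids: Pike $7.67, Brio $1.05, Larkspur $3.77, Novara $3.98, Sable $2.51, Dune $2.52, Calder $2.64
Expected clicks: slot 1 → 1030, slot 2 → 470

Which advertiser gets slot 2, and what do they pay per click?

Per-click bids in order: $7.67 (Pike) > $3.98 (Novara) > $3.77 (Larkspur) > …
Slot 2 goes to the second-ranked bidder, Novara, who pays the next bid down: $3.77/click.

Novara; $3.77 per click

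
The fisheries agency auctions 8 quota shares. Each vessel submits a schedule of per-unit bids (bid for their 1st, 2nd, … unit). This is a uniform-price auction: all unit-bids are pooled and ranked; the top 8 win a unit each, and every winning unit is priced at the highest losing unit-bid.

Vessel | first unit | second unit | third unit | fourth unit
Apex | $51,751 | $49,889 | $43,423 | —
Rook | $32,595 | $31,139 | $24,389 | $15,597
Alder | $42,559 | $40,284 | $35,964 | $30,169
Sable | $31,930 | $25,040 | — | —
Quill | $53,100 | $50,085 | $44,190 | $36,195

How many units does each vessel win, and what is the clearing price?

All unit-bids, highest first — top 8: 53,100 (Quill-1), 51,751 (Apex-1), 50,085 (Quill-2), 49,889 (Apex-2), 44,190 (Quill-3), 43,423 (Apex-3), 42,559 (Alder-1), 40,284 (Alder-2)
First bid not allocated: $36,195.
Allocation: Alder 2, Apex 3, Quill 3.

Alder 2, Apex 3, Quill 3; clearing price $36,195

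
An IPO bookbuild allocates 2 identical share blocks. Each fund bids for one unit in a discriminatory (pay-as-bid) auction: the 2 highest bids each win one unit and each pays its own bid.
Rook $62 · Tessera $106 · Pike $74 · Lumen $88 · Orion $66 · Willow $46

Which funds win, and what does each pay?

Bids ranked high→low: 106 (Tessera), 88 (Lumen), 74 (Pike), 66 (Orion), …
The 2 highest are Tessera, Lumen.
Each winner pays its own bid: Tessera $106, Lumen $88.

Tessera $106, Lumen $88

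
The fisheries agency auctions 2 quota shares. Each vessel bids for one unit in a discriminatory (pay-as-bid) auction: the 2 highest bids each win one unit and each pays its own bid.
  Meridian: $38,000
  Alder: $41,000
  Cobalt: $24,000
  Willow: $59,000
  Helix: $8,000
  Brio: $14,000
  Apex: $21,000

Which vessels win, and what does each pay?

Willow $59,000, Alder $41,000

Bids ranked high→low: 59,000 (Willow), 41,000 (Alder), 38,000 (Meridian), 24,000 (Cobalt), …
Top 2: Willow, Alder.
Each winner pays its own bid: Willow $59,000, Alder $41,000.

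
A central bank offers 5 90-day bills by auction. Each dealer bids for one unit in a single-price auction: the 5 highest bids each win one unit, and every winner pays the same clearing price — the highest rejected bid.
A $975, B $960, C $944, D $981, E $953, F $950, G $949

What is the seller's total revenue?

Sorting: 981 (D), 975 (A), 960 (B), 953 (E), 950 (F), 949 (G), 944 (C)
Top 5: D, A, B, E, F.
Highest unsuccessful bid: $949 → clearing price.
Total revenue = 5 × $949 = $4,745.

Total revenue: $4,745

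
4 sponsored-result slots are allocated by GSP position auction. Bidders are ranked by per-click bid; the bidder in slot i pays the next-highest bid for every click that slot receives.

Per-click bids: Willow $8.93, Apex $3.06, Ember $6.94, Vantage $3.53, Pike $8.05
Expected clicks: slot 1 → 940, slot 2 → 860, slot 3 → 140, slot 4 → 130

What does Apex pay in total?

Apex pays $0.00

Per-click bids in order: $8.93 (Willow) > $8.05 (Pike) > $6.94 (Ember) > $3.53 (Vantage) > $3.06 (Apex)
Apex ranks below slot 4 → no slot, pays nothing.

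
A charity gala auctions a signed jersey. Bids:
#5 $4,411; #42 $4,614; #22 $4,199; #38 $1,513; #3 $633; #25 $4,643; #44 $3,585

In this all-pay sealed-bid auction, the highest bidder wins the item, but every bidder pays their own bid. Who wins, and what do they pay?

Sorting bids: 4,643 (#25) > 4,614 (#42) > 4,411 (#5) > 4,199 (#22) > 3,585 (#44) > 1,513 (#38) > …
#25 is highest and takes the item; every bidder forfeits their bid.

#25 pays $4,643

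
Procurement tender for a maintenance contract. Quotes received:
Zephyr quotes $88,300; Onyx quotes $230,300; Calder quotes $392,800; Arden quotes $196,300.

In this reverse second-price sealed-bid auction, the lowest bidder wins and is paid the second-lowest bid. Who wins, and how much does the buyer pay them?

Zephyr is paid $196,300

Rule: the lowest bidder wins and is paid the second-lowest bid.
Sorting bids: 88,300 (Zephyr) < 196,300 (Arden) < 230,300 (Onyx) < 392,800 (Calder)
Zephyr is lowest; is paid the second-lowest bid, $196,300.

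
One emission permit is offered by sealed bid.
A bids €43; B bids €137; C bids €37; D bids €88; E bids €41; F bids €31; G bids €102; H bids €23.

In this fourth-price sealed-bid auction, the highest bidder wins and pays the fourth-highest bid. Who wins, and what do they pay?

B pays €43

Bids ranked: 137 (B) > 102 (G) > 88 (D) > 43 (A) > 41 (E) > 37 (C) > …
B is highest; pays the fourth-highest bid, €43.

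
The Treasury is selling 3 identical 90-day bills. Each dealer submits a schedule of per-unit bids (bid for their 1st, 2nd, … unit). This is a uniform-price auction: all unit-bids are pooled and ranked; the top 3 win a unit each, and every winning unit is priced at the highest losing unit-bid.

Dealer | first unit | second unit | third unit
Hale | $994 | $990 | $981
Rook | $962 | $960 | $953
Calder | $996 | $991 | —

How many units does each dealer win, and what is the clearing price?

Calder 2, Hale 1; clearing price $990

Merging the schedules and taking the best 3: 996 (Calder-1), 994 (Hale-1), 991 (Calder-2)
First bid not allocated: $990.
Allocation: Calder 2, Hale 1.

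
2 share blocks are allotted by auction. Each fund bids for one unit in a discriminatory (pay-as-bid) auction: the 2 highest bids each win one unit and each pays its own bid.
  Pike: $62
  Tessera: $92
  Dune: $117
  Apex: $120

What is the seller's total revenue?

Ordering the bids: 120 (Apex), 117 (Dune), 92 (Tessera), 62 (Pike)
Winners (2 units): Apex, Dune.
Total revenue = 120 + 117 = $237.

Total revenue: $237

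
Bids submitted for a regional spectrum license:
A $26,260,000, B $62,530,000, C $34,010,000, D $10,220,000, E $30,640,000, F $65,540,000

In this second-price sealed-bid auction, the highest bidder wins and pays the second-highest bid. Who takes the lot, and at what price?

Second-price sealed-bid auction: the highest bidder wins and pays the second-highest bid.
Bids ranked: 65,540,000 (F) > 62,530,000 (B) > 34,010,000 (C) > 30,640,000 (E) > 26,260,000 (A) > 10,220,000 (D)
F is highest; pays the second-highest bid, $62,530,000.

F pays $62,530,000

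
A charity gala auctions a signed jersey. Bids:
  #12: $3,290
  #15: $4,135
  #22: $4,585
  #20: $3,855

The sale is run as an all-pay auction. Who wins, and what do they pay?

#22 pays $4,585

All-pay auction: the highest bidder wins the item, but every bidder pays their own bid.
Bids ranked: 4,585 (#22) > 4,135 (#15) > 3,855 (#20) > 3,290 (#12)
#22 wins with the top bid; all bids are sunk regardless.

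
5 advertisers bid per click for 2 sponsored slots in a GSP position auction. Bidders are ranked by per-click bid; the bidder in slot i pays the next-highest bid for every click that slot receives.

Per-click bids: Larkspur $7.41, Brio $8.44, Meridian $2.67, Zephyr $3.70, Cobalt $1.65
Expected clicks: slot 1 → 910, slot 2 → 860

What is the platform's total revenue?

Ranked by bid: $8.44 (Brio) > $7.41 (Larkspur) > $3.70 (Zephyr) > …
Slot 1: Brio pays $7.41 × 910 = $6743.10
Slot 2: Larkspur pays $3.70 × 860 = $3182.00
Total = $9925.10

Total revenue: $9925.10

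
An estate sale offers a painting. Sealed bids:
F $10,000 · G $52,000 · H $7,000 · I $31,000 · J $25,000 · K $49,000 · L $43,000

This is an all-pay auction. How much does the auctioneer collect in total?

Total revenue: $217,000

Bids ranked: 52,000 (G) > 49,000 (K) > 43,000 (L) > 31,000 (I) > 25,000 (J) > 10,000 (F) > …
G wins with the top bid; all bids are sunk regardless.
Every bidder forfeits their bid regardless of winning.
Revenue = 10,000 + 52,000 + 7,000 + 31,000 + 25,000 + 49,000 + 43,000 = $217,000.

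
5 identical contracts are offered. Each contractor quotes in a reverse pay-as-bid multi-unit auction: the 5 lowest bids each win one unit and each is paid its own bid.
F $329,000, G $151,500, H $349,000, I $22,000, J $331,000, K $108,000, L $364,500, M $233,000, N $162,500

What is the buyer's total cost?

Sorting: 22,000 (I), 108,000 (K), 151,500 (G), 162,500 (N), 233,000 (M), 329,000 (F), 331,000 (J), …
Winners (5 units): I, K, G, N, M.
Total cost = 22,000 + 108,000 + 151,500 + 162,500 + 233,000 = $677,000.

Total cost: $677,000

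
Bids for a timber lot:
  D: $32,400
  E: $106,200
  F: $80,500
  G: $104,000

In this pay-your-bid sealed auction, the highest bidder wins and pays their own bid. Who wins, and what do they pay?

E pays $106,200

Pay-your-bid sealed auction: the highest bidder wins and pays their own bid.
Bids in order: 106,200 (E) > 104,000 (G) > 80,500 (F) > 32,400 (D)
E has the highest bid and pays exactly that: $106,200.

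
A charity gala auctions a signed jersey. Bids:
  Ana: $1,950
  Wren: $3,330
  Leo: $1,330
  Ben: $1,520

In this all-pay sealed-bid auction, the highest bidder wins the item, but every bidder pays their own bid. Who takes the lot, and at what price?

Bids ranked: 3,330 (Wren) > 1,950 (Ana) > 1,520 (Ben) > 1,330 (Leo)
Wren wins with the top bid; all bids are sunk regardless.

Wren pays $3,330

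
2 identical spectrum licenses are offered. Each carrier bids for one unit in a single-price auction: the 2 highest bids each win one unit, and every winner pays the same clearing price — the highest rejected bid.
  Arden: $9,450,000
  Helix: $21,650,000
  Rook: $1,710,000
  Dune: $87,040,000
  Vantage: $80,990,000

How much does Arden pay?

Sorting: 87,040,000 (Dune), 80,990,000 (Vantage), 21,650,000 (Helix), 9,450,000 (Arden), …
The 2 highest are Dune, Vantage.
Highest unsuccessful bid: $21,650,000 → clearing price.
Arden does not win → pays $0.

Arden pays $0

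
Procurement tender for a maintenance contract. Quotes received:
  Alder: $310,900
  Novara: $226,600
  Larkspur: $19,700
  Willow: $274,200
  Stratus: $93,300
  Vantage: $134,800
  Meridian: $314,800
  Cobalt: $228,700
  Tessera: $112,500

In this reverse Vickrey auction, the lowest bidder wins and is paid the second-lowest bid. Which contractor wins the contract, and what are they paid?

Reverse Vickrey auction: the lowest bidder wins and is paid the second-lowest bid.
Bids in order: 19,700 (Larkspur) < 93,300 (Stratus) < 112,500 (Tessera) < 134,800 (Vantage) < 226,600 (Novara) < 228,700 (Cobalt) < …
Second-price: Larkspur is paid Stratus's bid of $93,300.

Larkspur is paid $93,300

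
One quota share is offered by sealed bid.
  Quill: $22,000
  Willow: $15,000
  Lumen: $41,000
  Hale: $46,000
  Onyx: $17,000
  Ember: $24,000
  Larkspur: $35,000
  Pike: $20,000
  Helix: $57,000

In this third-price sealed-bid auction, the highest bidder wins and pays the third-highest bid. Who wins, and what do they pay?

Third-price sealed-bid auction: the highest bidder wins and pays the third-highest bid.
Sorting bids: 57,000 (Helix) > 46,000 (Hale) > 41,000 (Lumen) > 35,000 (Larkspur) > 24,000 (Ember) > 22,000 (Quill) > …
Helix wins; payment is bid #3 in the ranking = $41,000.

Helix pays $41,000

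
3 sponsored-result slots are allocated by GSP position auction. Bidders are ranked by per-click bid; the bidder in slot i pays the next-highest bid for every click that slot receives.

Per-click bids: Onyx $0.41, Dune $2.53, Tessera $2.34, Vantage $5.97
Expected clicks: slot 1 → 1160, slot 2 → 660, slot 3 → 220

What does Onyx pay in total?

Per-click bids in order: $5.97 (Vantage) > $2.53 (Dune) > $2.34 (Tessera) > $0.41 (Onyx)
Onyx ranks below slot 3 → no slot, pays nothing.

Onyx pays $0.00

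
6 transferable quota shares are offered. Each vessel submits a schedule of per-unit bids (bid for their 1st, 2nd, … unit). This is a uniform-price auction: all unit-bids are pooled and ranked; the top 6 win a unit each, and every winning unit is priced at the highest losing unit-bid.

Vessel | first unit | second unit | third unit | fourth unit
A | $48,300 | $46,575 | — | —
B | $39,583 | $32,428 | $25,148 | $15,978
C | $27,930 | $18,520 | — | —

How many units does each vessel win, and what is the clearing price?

A 2, B 3, C 1; clearing price $18,520

Merging the schedules and taking the best 6: 48,300 (A-1), 46,575 (A-2), 39,583 (B-1), 32,428 (B-2), 27,930 (C-1), 25,148 (B-3)
The (k+1)-th unit-bid is $18,520.
Allocation: A 2, B 3, C 1.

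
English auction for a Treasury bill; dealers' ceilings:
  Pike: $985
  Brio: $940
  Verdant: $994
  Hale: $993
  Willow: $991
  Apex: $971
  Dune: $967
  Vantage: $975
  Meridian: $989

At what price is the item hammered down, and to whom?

Verdant wins at $993

Limits in order: 994 (Verdant) > 993 (Hale) > 991 (Willow) > 989 (Meridian) > 985 (Pike) > 975 (Vantage) > …
Once the price passes $993, only Verdant is left; the hammer falls at Hale's limit of $993.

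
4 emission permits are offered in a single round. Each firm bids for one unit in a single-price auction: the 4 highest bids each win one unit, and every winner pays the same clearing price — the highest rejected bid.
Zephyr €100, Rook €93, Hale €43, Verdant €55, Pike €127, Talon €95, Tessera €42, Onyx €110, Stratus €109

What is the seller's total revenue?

Total revenue: €380

Bids ranked high→low: 127 (Pike), 110 (Onyx), 109 (Stratus), 100 (Zephyr), 95 (Talon), 93 (Rook), …
Top 4: Pike, Onyx, Stratus, Zephyr.
Clearing price = highest rejected bid = €95.
Total revenue = 4 × €95 = €380.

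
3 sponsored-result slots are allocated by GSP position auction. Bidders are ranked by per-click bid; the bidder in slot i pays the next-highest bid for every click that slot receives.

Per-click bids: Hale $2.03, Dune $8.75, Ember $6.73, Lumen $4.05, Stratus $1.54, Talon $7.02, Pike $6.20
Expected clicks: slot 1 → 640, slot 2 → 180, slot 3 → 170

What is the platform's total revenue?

Ranked by bid: $8.75 (Dune) > $7.02 (Talon) > $6.73 (Ember) > $6.20 (Pike) > …
Slot 1: Dune pays $7.02 × 640 = $4492.80
Slot 2: Talon pays $6.73 × 180 = $1211.40
Slot 3: Ember pays $6.20 × 170 = $1054.00
Total = $6758.20

Total revenue: $6758.20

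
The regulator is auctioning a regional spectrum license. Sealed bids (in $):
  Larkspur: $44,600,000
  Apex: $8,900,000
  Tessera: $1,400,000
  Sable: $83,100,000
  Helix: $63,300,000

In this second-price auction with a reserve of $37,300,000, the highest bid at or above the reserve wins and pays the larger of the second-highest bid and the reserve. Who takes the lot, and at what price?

Rule: the highest bid at or above the reserve wins and pays the larger of the second-highest bid and the reserve.
Sorting bids: 83,100,000 (Sable) > 63,300,000 (Helix) > 44,600,000 (Larkspur) > 8,900,000 (Apex) > 1,400,000 (Tessera)
Highest eligible bid: Sable at $83,100,000.
max(second-highest $63,300,000, reserve $37,300,000) = $63,300,000; the reserve does not bind.

Sable pays $63,300,000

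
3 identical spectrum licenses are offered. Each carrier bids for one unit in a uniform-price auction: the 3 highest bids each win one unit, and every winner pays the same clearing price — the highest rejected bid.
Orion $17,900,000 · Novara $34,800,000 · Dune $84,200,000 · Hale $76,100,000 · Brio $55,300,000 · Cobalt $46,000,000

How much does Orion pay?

Orion pays $0

Bids ranked high→low: 84,200,000 (Dune), 76,100,000 (Hale), 55,300,000 (Brio), 46,000,000 (Cobalt), 34,800,000 (Novara), …
Winners (3 units): Dune, Hale, Brio.
First losing bid is Cobalt's $46,000,000, which sets the uniform price.
Orion does not win → pays $0.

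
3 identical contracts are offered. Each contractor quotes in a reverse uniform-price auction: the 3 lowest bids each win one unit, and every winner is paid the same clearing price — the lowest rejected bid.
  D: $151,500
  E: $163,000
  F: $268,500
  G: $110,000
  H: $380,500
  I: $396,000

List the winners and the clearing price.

G, D, E; each is paid $268,500

Ordering the bids: 110,000 (G), 151,500 (D), 163,000 (E), 268,500 (F), 380,500 (H), …
The 3 lowest are G, D, E.
Lowest unsuccessful bid: $268,500 → clearing price.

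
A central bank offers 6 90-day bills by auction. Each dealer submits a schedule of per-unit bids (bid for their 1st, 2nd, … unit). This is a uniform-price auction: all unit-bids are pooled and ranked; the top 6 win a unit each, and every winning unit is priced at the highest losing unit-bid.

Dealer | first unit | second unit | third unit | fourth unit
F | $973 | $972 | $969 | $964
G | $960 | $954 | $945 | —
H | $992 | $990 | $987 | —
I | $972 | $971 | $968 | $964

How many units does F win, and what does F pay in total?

Merging the schedules and taking the best 6: 992 (H-1), 990 (H-2), 987 (H-3), 973 (F-1), 972 (F-2), 972 (I-1)
The (k+1)-th unit-bid is $971.
F wins 2 unit(s) at $971 each.

F: 2 units, pays $1,942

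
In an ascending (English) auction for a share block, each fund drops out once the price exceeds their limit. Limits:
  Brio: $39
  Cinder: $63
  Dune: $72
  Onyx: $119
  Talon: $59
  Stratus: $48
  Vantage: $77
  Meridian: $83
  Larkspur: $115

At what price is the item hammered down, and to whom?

Onyx wins at $115

Sorting limits: 119 (Onyx) > 115 (Larkspur) > 83 (Meridian) > 77 (Vantage) > 72 (Dune) > 63 (Cinder) > …
Once the price passes $115, only Onyx is left; the hammer falls at Larkspur's limit of $115.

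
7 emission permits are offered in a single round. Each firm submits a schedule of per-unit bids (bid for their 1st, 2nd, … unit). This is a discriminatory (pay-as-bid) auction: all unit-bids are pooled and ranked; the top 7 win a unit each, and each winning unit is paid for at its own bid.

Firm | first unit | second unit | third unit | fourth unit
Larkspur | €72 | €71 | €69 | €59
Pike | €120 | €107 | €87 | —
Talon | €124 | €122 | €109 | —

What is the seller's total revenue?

Total revenue: €741

Pooled unit-bids ranked (top 7): 124 (Talon-1), 122 (Talon-2), 120 (Pike-1), 109 (Talon-3), 107 (Pike-2), 87 (Pike-3), 72 (Larkspur-1)
Next rejected bid: €71 (not a price — pay-as-bid).
Each winning unit pays its own bid.
Revenue = 124 + 122 + 120 + 109 + 107 + 87 + 72 = €741.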